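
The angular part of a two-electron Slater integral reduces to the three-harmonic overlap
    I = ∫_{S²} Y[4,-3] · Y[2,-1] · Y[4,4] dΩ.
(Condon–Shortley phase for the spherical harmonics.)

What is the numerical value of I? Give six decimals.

m-sum 0 ✓  L=10 even ✓  2≤4≤6 ✓
Π(2lᵢ+1) = 9×5×9 = 405
triangle coeff Δ(4,2,4) = 1/13860
Σ_t [0,2]: t=0:+1/192 t=1:−1/36 t=2:+1/192 = -5/288
(3j)²=20/693 [(4 2 4; 0 0 0)], sign=-1
Σ_t [1,1]: t=1:−1/1440 = -1/1440
(3j)²=7/165 [(4 2 4; -3 -1 4)], sign=-1
⇒ 4πI² = 60/121
I = (+1)√(60/121/(4π)) = 0.19864517

0.198645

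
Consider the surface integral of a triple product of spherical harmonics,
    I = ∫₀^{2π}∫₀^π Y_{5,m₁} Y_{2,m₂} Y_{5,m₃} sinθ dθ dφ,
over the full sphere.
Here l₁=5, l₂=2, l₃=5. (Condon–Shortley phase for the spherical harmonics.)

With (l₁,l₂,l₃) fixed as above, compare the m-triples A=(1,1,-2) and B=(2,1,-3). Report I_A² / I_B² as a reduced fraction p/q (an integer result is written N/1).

21/50

Same 5,2,5: normalisation and zero-m 3j drop out of the ratio.
A: Δ: 2! 8! 2! / 13! → 1/38610; sum: t=1:−1/1440 t=2:+1/2880 = -1/2880; 3j²(5 2 5; 1 1 -2) = Δ·Π!·Σ² = 7/715  (sign +1)
B: Δ: 2! 8! 2! / 13! → 1/38610; sum: t=1:−1/2880 t=2:+1/10080 = -1/4032; 3j²(5 2 5; 2 1 -3) = Δ·Π!·Σ² = 10/429  (sign -1)
I_A²/I_B² = (7/715)/(10/429) = 21/50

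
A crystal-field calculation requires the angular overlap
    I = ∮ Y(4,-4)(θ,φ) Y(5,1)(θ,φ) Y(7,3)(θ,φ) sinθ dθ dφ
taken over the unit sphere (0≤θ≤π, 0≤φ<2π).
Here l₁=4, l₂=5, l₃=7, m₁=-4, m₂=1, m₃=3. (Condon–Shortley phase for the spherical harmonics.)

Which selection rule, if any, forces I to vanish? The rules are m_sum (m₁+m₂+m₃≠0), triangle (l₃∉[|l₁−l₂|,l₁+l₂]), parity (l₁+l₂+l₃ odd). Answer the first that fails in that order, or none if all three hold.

none

azimuthal sum: -4 + 1 + 3 = 0  ✓
1 ≤ 7 ≤ 9 (triangle on l)  ✓
L = 4 + 5 + 7 = 16 (even)  ✓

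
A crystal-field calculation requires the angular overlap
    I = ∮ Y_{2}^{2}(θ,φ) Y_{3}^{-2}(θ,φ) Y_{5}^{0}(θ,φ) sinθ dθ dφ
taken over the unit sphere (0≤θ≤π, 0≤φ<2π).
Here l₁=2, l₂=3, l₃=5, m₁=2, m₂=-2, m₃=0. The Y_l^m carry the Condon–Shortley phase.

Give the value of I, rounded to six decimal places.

0.053579

Rules hold: Σm=0, L=10 even, 1≤5≤5.
N = 5·7·11 = 385
Δ = 0!·4!·6!/11! = 1/2310
Racah Σ t=0..0: t=0:+1/144 = 1/144
⇒ 3j(2 3 5; 0 0 0)² = 10/231, sgn -1
Racah Σ t=0..0: t=0:+1/2880 = 1/2880
⇒ 3j(2 3 5; 2 -2 0)² = 1/462, sgn -1
4πI² = N·(3j₀)²·(3jₘ)² = 25/693
I = +1·√(0.036075/4π) = 0.05357948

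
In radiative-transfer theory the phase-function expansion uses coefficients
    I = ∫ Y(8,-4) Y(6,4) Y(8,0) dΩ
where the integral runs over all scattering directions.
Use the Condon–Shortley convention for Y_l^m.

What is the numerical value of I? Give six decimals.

Checks pass: Σm=0; 22 even; l₃=8∈[2,14].
(2·8+1)(2·6+1)(2·8+1) = 3757
Δ: 6! 10! 6! / 23! → 1/13742520792
sum: t=0:+1/41803776000 t=1:−1/435456000 t=2:+1/39813120 t=3:−1/18662400 t=4:+1/39813120 t=5:−1/435456000 t=6:+1/41803776000 = -11/1393459200
3j²(8 6 8; 0 0 0) = Δ·Π!·Σ² = 600/96577  (sign -1)
sum: t=4:+1/2786918400 t=5:−1/435456000 t=6:+1/597196800 = -11/41803776000
3j²(8 6 8; -4 4 0) = Δ·Π!·Σ² = 66/96577  (sign -1)
combine: 4πI² = 3757·600/96577·66/96577 = 39600/2482597
take √, sign +1: I = 0.03562784

0.035628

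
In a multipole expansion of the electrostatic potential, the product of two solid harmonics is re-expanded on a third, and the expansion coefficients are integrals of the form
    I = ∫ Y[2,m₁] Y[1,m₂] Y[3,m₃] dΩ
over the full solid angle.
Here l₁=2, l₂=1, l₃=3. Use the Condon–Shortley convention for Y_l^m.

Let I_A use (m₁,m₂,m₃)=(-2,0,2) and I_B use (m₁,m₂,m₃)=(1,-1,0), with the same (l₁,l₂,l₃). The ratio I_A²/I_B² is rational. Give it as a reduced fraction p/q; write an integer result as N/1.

5/3

Same 2,1,3: normalisation and zero-m 3j drop out of the ratio.
A: Δ: 0! 4! 2! / 7! → 1/105; sum: t=0:+1/24 = 1/24; 3j²(2 1 3; -2 0 2) = Δ·Π!·Σ² = 1/21  (sign -1)
B: Δ: 0! 4! 2! / 7! → 1/105; sum: t=0:+1/12 = 1/12; 3j²(2 1 3; 1 -1 0) = Δ·Π!·Σ² = 1/35  (sign -1)
I_A²/I_B² = (1/21)/(1/35) = 5/3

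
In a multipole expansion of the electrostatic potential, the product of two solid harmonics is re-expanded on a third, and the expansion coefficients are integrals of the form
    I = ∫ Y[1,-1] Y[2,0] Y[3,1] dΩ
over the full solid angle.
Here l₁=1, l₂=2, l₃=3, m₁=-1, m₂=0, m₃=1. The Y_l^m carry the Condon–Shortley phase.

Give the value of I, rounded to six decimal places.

-0.202301

Checks pass: Σm=0; 6 even; l₃=3∈[1,3].
(2·1+1)(2·2+1)(2·3+1) = 105
Δ: 0! 2! 4! / 7! → 1/105
sum: t=0:+1/4 = 1/4
3j²(1 2 3; 0 0 0) = Δ·Π!·Σ² = 3/35  (sign -1)
sum: t=0:+1/8 = 1/8
3j²(1 2 3; -1 0 1) = Δ·Π!·Σ² = 2/35  (sign +1)
combine: 4πI² = 105·3/35·2/35 = 18/35
take √, sign -1: I = -0.20230066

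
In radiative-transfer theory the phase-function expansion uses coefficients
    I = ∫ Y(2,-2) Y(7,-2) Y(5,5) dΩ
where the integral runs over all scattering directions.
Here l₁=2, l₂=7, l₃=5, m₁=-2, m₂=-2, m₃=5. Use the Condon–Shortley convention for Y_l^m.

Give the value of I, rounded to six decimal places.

0.000000

-2 − 2 + 5 = 1 ≠ 0: azimuthal integral kills it; I = 0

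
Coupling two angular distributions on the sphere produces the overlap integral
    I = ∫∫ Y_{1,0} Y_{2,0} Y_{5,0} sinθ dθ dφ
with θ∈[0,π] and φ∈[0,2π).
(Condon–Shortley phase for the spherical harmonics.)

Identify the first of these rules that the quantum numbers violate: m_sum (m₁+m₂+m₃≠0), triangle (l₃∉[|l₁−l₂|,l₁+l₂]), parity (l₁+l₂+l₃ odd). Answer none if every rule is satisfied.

triangle

m₁+m₂+m₃ = 0 + 0 + 0 = 0  ✓
triangle: |1−2|=1 ≤ l₃=5 ≤ 1+2=3  ✗
parity: l₁+l₂+l₃ = 8 is even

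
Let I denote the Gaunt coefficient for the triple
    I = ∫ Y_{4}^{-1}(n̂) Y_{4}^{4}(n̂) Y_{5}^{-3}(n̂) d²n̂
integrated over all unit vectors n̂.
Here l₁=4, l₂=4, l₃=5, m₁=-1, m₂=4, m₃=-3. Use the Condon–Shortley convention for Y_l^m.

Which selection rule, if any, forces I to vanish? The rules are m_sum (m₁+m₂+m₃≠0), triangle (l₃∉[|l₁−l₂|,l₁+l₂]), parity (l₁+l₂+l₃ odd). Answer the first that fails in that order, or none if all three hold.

parity

azimuthal sum: -1 + 4 − 3 = 0  ✓
0 ≤ 5 ≤ 8 (triangle on l)  ✓
L = 4 + 4 + 5 = 13 (odd)  ✗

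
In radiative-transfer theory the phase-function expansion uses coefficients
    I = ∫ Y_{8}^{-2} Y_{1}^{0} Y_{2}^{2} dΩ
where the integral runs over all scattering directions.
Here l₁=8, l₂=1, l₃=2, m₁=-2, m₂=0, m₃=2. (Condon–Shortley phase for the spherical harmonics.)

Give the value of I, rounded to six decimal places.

0.000000

triangle: need 7≤l₃≤9, have 2; I=0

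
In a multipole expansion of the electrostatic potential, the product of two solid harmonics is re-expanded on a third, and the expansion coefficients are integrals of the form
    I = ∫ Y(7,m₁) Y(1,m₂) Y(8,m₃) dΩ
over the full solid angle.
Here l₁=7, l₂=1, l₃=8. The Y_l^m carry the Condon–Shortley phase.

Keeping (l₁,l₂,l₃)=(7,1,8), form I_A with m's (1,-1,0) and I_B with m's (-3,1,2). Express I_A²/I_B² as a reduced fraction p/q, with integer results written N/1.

Shared (l₁,l₂,l₃)=(7,1,8): N and (l;000)² cancel in I_A²/I_B².
A: Δ = 0!·14!·2!/17! = 1/2040; Racah Σ t=0..0: t=0:+1/58060800 = 1/58060800; ⇒ 3j(7 1 8; 1 -1 0)² = 7/510, sgn +1
B: Δ = 0!·14!·2!/17! = 1/2040; Racah Σ t=0..0: t=0:+1/174182400 = 1/174182400; ⇒ 3j(7 1 8; -3 1 2)² = 1/136, sgn +1
I_A²/I_B² = (7/510)/(1/136) = 28/15

28/15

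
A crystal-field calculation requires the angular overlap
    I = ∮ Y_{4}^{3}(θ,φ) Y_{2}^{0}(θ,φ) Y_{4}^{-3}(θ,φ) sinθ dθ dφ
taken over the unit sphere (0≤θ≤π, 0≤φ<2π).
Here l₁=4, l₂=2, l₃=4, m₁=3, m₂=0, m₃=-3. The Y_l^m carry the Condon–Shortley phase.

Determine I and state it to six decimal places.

0.057344

Rules hold: Σm=0, L=10 even, 2≤4≤6.
N = 9·5·9 = 405
Δ = 2!·6!·2!/11! = 1/13860
Racah Σ t=0..2: t=0:+1/192 t=1:−1/36 t=2:+1/192 = -5/288
⇒ 3j(4 2 4; 0 0 0)² = 20/693, sgn -1
Racah Σ t=0..1: t=0:+1/480 t=1:−1/720 = 1/1440
⇒ 3j(4 2 4; 3 0 -3)² = 7/1980, sgn -1
4πI² = N·(3j₀)²·(3jₘ)² = 5/121
I = +1·√(0.0413223/4π) = 0.05734392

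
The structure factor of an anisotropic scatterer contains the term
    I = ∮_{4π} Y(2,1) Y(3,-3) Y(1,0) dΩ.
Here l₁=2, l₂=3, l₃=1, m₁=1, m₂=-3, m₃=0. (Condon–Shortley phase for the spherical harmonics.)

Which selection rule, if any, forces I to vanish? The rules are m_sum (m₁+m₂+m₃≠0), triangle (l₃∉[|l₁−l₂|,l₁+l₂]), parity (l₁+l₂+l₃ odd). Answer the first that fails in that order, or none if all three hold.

m_sum

m₁+m₂+m₃ = 1 − 3 + 0 = -2  ✗
triangle: |2−3|=1 ≤ l₃=1 ≤ 2+3=5
parity: l₁+l₂+l₃ = 6 is even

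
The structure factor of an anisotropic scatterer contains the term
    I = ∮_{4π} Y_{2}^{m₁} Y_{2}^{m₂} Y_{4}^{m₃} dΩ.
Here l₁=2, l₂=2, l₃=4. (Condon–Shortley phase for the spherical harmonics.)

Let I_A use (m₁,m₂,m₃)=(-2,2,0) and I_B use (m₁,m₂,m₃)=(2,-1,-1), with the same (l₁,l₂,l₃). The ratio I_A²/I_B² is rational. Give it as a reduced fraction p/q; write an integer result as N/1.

1/5

Shared (l₁,l₂,l₃)=(2,2,4): N and (l;000)² cancel in I_A²/I_B².
A: Δ = 0!·4!·4!/9! = 1/630; Racah Σ t=0..0: t=0:+1/576 = 1/576; ⇒ 3j(2 2 4; -2 2 0)² = 1/630, sgn +1
B: Δ = 0!·4!·4!/9! = 1/630; Racah Σ t=0..0: t=0:+1/144 = 1/144; ⇒ 3j(2 2 4; 2 -1 -1)² = 1/126, sgn -1
I_A²/I_B² = (1/630)/(1/126) = 1/5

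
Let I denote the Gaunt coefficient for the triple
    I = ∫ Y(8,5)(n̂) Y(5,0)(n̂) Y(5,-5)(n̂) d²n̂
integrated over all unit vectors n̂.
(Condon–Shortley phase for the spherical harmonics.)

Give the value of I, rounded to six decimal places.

0.163955

Checks pass: Σm=0; 18 even; l₃=5∈[3,13].
(2·8+1)(2·5+1)(2·5+1) = 2057
Δ: 8! 8! 2! / 19! → 1/37413090
sum: t=3:−1/1036800 t=4:+1/331776 t=5:−1/1036800 = 1/921600
3j²(8 5 5; 0 0 0) = Δ·Π!·Σ² = 490/46189  (sign -1)
sum: t=3:−1/58060800 = -1/58060800
3j²(8 5 5; 5 0 -5) = Δ·Π!·Σ² = 5/323  (sign -1)
combine: 4πI² = 2057·490/46189·5/323 = 26950/79781
take √, sign +1: I = 0.16395502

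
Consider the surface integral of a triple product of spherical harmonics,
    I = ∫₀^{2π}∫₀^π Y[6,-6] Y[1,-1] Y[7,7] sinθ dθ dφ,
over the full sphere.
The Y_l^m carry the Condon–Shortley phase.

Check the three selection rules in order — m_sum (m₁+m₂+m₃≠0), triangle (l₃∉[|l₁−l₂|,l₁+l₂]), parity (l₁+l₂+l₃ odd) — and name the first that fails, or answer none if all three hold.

azimuthal sum: -6 − 1 + 7 = 0  ✓
5 ≤ 7 ≤ 7 (triangle on l)  ✓
L = 6 + 1 + 7 = 14 (even)  ✓

none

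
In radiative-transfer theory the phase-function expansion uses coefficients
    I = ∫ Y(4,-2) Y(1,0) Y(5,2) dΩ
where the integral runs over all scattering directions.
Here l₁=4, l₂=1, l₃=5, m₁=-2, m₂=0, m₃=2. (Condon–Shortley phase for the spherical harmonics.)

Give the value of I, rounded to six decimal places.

Checks pass: Σm=0; 10 even; l₃=5∈[3,5].
(2·4+1)(2·1+1)(2·5+1) = 297
Δ: 0! 8! 2! / 11! → 1/495
sum: t=0:+1/576 = 1/576
3j²(4 1 5; 0 0 0) = Δ·Π!·Σ² = 5/99  (sign -1)
sum: t=0:+1/1440 = 1/1440
3j²(4 1 5; -2 0 2) = Δ·Π!·Σ² = 7/165  (sign -1)
combine: 4πI² = 297·5/99·7/165 = 7/11
take √, sign +1: I = 0.22503380

0.225034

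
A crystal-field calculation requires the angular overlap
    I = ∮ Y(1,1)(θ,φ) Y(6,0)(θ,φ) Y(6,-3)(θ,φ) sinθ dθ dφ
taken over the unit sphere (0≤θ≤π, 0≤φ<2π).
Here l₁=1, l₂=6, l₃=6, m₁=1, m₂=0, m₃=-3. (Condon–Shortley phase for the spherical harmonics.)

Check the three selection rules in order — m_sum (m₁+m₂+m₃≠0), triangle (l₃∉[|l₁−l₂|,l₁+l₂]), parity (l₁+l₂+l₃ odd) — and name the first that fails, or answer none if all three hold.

m₁+m₂+m₃ = 1 + 0 − 3 = -2  ✗
triangle: |1−6|=5 ≤ l₃=6 ≤ 1+6=7
parity: l₁+l₂+l₃ = 13 is odd

m_sum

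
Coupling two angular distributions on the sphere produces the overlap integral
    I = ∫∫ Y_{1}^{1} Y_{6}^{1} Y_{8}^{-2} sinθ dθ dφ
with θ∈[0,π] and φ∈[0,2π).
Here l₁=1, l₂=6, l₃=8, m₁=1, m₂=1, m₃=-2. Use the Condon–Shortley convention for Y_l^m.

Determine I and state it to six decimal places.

|1−6|≤8≤1+6 violated ⇒ I = 0

0.000000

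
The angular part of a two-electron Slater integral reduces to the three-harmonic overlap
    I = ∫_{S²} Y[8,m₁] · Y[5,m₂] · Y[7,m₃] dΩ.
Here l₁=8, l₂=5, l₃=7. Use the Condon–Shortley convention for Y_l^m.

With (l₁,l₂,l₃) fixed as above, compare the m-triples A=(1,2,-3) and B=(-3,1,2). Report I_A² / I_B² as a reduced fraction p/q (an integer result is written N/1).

50410/122793

Same 8,5,7: normalisation and zero-m 3j drop out of the ratio.
A: Δ: 6! 10! 4! / 21! → 1/814773960; sum: t=3:−1/14929920 t=4:+1/8709120 t=5:−1/38707200 t=6:+1/1567641600 = 71/3135283200; 3j²(8 5 7; 1 2 -3) = Δ·Π!·Σ² = 5041/1662804  (sign +1)
B: Δ: 6! 10! 4! / 21! → 1/814773960; sum: t=2:+1/418037760 t=3:−1/17418240 t=4:+1/5806080 t=5:−1/12441600 t=6:+1/248832000 = 61/1492992000; 3j²(8 5 7; -3 1 2) = Δ·Π!·Σ² = 3721/503880  (sign -1)
I_A²/I_B² = (5041/1662804)/(3721/503880) = 50410/122793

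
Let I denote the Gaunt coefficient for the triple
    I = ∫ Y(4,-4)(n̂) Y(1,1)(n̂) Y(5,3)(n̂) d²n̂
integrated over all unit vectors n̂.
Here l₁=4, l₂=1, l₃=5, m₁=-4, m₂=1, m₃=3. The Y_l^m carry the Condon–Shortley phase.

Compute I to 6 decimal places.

-0.049106

m-sum 0 ✓  L=10 even ✓  3≤5≤5 ✓
Π(2lᵢ+1) = 9×3×11 = 297
triangle coeff Δ(4,1,5) = 1/495
Σ_t [0,0]: t=0:+1/576 = 1/576
(3j)²=5/99 [(4 1 5; 0 0 0)], sign=-1
Σ_t [0,0]: t=0:+1/80640 = 1/80640
(3j)²=1/495 [(4 1 5; -4 1 3)], sign=+1
⇒ 4πI² = 1/33
I = (-1)√(1/33/(4π)) = -0.04910640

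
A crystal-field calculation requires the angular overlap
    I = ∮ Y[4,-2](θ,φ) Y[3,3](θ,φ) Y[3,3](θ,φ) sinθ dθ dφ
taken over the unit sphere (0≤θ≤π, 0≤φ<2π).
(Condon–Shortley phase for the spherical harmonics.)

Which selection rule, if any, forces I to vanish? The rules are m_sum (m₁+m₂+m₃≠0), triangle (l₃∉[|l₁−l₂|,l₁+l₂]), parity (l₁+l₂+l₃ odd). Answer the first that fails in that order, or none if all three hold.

m₁+m₂+m₃ = -2 + 3 + 3 = 4  ✗
triangle: |4−3|=1 ≤ l₃=3 ≤ 4+3=7
parity: l₁+l₂+l₃ = 10 is even

m_sum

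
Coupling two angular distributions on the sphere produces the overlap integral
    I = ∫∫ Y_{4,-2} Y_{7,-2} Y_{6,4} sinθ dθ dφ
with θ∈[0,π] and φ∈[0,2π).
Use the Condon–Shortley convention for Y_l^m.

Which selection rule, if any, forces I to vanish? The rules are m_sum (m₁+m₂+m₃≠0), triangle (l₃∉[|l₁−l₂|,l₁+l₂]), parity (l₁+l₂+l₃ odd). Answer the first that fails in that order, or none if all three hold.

Σmᵢ = 0  ✓
l₃∈[|l₁−l₂|,l₁+l₂]=[3,11], have l₃=6  ✓
Σlᵢ = 17 ⇒ odd  ✗

parity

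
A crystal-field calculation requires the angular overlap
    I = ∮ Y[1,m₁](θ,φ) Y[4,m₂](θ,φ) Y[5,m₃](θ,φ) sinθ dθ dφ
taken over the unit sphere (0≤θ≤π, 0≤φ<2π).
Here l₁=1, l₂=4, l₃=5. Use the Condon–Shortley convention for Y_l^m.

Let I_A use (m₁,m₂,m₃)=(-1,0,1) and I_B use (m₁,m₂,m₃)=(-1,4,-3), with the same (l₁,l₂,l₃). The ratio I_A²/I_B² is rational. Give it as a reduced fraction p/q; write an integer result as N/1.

Shared (l₁,l₂,l₃)=(1,4,5): N and (l;000)² cancel in I_A²/I_B².
A: Δ = 0!·2!·8!/11! = 1/495; Racah Σ t=0..0: t=0:+1/1152 = 1/1152; ⇒ 3j(1 4 5; -1 0 1)² = 1/33, sgn +1
B: Δ = 0!·2!·8!/11! = 1/495; Racah Σ t=0..0: t=0:+1/80640 = 1/80640; ⇒ 3j(1 4 5; -1 4 -3)² = 1/495, sgn +1
I_A²/I_B² = (1/33)/(1/495) = 15/1

15/1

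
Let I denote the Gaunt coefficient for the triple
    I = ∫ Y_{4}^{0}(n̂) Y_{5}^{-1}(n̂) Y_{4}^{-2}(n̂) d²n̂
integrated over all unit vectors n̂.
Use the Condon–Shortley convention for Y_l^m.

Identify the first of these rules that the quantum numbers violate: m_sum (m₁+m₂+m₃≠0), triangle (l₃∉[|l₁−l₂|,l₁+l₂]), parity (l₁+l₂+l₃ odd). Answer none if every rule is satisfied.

m_sum

azimuthal sum: 0 − 1 − 2 = -3  ✗
1 ≤ 4 ≤ 9 (triangle on l)
L = 4 + 5 + 4 = 13 (odd)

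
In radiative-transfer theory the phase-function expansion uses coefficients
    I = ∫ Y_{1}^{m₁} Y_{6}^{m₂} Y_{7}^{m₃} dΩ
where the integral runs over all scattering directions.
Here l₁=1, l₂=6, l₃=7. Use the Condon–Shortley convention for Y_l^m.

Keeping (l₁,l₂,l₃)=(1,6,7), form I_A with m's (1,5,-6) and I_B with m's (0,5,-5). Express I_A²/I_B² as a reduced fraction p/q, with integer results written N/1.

Same 1,6,7: normalisation and zero-m 3j drop out of the ratio.
A: Δ: 0! 2! 12! / 15! → 1/1365; sum: t=0:+1/79833600 = 1/79833600; 3j²(1 6 7; 1 5 -6) = Δ·Π!·Σ² = 2/35  (sign -1)
B: Δ: 0! 2! 12! / 15! → 1/1365; sum: t=0:+1/39916800 = 1/39916800; 3j²(1 6 7; 0 5 -5) = Δ·Π!·Σ² = 8/455  (sign +1)
I_A²/I_B² = (2/35)/(8/455) = 13/4

13/4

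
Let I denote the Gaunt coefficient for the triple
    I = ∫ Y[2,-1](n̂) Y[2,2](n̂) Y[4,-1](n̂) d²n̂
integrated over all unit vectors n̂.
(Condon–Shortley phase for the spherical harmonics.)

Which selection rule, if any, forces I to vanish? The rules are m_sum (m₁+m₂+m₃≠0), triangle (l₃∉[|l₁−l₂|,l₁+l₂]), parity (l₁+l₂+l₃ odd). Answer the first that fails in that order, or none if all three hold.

none

azimuthal sum: -1 + 2 − 1 = 0  ✓
0 ≤ 4 ≤ 4 (triangle on l)  ✓
L = 2 + 2 + 4 = 8 (even)  ✓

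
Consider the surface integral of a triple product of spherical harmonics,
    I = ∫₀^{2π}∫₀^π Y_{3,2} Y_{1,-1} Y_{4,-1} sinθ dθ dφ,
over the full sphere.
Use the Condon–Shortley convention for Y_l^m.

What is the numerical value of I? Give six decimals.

Rules hold: Σm=0, L=8 even, 2≤4≤4.
N = 7·3·9 = 189
Δ = 0!·6!·2!/9! = 1/252
Racah Σ t=0..0: t=0:+1/36 = 1/36
⇒ 3j(3 1 4; 0 0 0)² = 4/63, sgn +1
Racah Σ t=0..0: t=0:+1/240 = 1/240
⇒ 3j(3 1 4; 2 -1 -1)² = 1/84, sgn -1
4πI² = N·(3j₀)²·(3jₘ)² = 1/7
I = -1·√(0.142857/4π) = -0.10662181

-0.106622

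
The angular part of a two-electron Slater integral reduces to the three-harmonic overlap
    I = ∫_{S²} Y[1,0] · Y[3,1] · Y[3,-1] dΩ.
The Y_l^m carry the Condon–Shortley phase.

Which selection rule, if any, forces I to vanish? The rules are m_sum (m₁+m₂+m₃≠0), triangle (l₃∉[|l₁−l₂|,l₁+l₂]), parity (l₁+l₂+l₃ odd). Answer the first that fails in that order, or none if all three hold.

parity

m₁+m₂+m₃ = 0 + 1 − 1 = 0  ✓
triangle: |1−3|=2 ≤ l₃=3 ≤ 1+3=4  ✓
parity: l₁+l₂+l₃ = 7 is odd  ✗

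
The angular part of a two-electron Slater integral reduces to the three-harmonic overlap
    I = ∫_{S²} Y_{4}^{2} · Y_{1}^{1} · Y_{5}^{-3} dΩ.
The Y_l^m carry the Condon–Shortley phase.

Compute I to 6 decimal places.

-0.259847

m-sum 0 ✓  L=10 even ✓  3≤5≤5 ✓
Π(2lᵢ+1) = 9×3×11 = 297
triangle coeff Δ(4,1,5) = 1/495
Σ_t [0,0]: t=0:+1/576 = 1/576
(3j)²=5/99 [(4 1 5; 0 0 0)], sign=-1
Σ_t [0,0]: t=0:+1/2880 = 1/2880
(3j)²=28/495 [(4 1 5; 2 1 -3)], sign=+1
⇒ 4πI² = 28/33
I = (-1)√(28/33/(4π)) = -0.25984664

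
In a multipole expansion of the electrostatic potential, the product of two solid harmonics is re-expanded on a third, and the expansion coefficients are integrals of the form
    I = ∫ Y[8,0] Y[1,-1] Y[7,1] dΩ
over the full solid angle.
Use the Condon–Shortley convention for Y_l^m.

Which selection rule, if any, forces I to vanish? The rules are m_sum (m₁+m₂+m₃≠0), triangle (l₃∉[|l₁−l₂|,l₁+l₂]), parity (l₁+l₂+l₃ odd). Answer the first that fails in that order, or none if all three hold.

Σmᵢ = 0  ✓
l₃∈[|l₁−l₂|,l₁+l₂]=[7,9], have l₃=7  ✓
Σlᵢ = 16 ⇒ even  ✓

none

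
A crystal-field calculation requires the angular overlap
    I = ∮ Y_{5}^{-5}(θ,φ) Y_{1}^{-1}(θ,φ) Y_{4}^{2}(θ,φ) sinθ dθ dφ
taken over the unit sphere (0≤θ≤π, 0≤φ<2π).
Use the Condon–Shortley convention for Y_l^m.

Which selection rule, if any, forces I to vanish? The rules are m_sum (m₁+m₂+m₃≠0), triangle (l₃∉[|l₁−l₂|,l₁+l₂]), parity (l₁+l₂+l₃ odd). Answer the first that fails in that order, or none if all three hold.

m_sum

m₁+m₂+m₃ = -5 − 1 + 2 = -4  ✗
triangle: |5−1|=4 ≤ l₃=4 ≤ 5+1=6
parity: l₁+l₂+l₃ = 10 is even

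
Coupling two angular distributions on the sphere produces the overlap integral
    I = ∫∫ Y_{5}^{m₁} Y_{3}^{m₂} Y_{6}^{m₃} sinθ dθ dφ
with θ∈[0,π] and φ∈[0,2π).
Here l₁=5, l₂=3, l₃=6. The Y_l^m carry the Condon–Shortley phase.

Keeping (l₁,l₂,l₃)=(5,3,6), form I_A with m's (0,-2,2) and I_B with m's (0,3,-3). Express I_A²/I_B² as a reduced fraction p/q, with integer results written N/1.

1/6

Shared (l₁,l₂,l₃)=(5,3,6): N and (l;000)² cancel in I_A²/I_B².
A: Δ = 2!·8!·4!/15! = 1/675675; Racah Σ t=0..1: t=0:+1/8640 t=1:−1/13824 = 1/23040; ⇒ 3j(5 3 6; 0 -2 2)² = 2/429, sgn +1
B: Δ = 2!·8!·4!/15! = 1/675675; Racah Σ t=2..2: t=2:+1/34560 = 1/34560; ⇒ 3j(5 3 6; 0 3 -3)² = 4/143, sgn -1
I_A²/I_B² = (2/429)/(4/143) = 1/6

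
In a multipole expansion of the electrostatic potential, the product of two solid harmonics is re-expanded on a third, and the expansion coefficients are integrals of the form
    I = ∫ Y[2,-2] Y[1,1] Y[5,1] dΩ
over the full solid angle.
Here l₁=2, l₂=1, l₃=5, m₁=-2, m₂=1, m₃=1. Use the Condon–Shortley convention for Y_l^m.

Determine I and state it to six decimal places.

0.000000

|2−1|≤5≤2+1 violated ⇒ I = 0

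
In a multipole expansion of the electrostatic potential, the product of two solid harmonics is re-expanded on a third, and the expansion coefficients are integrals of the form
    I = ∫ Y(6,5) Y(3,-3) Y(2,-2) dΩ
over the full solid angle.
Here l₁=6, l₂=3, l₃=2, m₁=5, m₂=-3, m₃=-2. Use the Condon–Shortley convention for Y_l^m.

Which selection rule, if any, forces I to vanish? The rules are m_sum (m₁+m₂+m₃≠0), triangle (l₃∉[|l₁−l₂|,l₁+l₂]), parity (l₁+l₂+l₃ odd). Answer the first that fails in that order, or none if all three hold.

Σmᵢ = 0  ✓
l₃∈[|l₁−l₂|,l₁+l₂]=[3,9], have l₃=2  ✗
Σlᵢ = 11 ⇒ odd

triangle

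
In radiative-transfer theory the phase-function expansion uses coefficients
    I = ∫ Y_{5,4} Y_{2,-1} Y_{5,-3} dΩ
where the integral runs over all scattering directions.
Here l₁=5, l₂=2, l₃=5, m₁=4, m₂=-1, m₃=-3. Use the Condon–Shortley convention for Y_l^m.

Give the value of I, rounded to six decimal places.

0.196098

Rules hold: Σm=0, L=12 even, 3≤5≤7.
N = 11·5·11 = 605
Δ = 2!·8!·2!/13! = 1/38610
Racah Σ t=0..2: t=0:+1/2880 t=1:−1/576 t=2:+1/2880 = -1/960
⇒ 3j(5 2 5; 0 0 0)² = 10/429, sgn +1
Racah Σ t=0..1: t=0:+1/10080 t=1:−1/80640 = 1/11520
⇒ 3j(5 2 5; 4 -1 -3)² = 49/1430, sgn +1
4πI² = N·(3j₀)²·(3jₘ)² = 245/507
I = +1·√(0.483235/4π) = 0.19609844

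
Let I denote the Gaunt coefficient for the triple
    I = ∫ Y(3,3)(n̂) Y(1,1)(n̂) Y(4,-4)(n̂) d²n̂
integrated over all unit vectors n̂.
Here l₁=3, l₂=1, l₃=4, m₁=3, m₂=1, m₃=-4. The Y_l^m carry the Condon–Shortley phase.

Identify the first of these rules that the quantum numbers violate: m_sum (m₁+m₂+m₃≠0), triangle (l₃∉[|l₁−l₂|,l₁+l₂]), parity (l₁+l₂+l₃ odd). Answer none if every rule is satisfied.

none

azimuthal sum: 3 + 1 − 4 = 0  ✓
2 ≤ 4 ≤ 4 (triangle on l)  ✓
L = 3 + 1 + 4 = 8 (even)  ✓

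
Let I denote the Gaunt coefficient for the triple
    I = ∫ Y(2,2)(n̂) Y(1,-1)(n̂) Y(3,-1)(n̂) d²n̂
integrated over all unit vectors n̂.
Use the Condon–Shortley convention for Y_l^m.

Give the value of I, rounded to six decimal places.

Checks pass: Σm=0; 6 even; l₃=3∈[1,3].
(2·2+1)(2·1+1)(2·3+1) = 105
Δ: 0! 4! 2! / 7! → 1/105
sum: t=0:+1/4 = 1/4
3j²(2 1 3; 0 0 0) = Δ·Π!·Σ² = 3/35  (sign -1)
sum: t=0:+1/48 = 1/48
3j²(2 1 3; 2 -1 -1) = Δ·Π!·Σ² = 1/105  (sign +1)
combine: 4πI² = 105·3/35·1/105 = 3/35
take √, sign -1: I = -0.08258890

-0.082589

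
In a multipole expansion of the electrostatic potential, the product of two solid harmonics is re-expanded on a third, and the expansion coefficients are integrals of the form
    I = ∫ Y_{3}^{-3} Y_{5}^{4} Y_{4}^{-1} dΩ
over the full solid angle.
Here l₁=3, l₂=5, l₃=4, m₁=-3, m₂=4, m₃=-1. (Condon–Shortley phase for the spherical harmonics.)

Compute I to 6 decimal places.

-0.186208

m-sum 0 ✓  L=12 even ✓  2≤4≤8 ✓
Π(2lᵢ+1) = 7×11×9 = 693
triangle coeff Δ(3,5,4) = 1/180180
Σ_t [1,3]: t=1:−1/576 t=2:+1/144 t=3:−1/576 = 1/288
(3j)²=20/1001 [(3 5 4; 0 0 0)], sign=+1
Σ_t [4,4]: t=4:+1/5760 = 1/5760
(3j)²=9/286 [(3 5 4; -3 4 -1)], sign=-1
⇒ 4πI² = 810/1859
I = (-1)√(810/1859/(4π)) = -0.18620781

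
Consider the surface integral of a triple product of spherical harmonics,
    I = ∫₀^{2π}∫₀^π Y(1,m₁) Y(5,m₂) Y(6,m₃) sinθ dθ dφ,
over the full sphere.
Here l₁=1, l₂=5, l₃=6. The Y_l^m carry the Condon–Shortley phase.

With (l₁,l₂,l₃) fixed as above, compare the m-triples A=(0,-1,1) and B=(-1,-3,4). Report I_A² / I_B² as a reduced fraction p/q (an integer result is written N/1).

7/9

l's match ⇒ only the (l;m) 3-j factors differ between A and B.
A: triangle coeff Δ(1,5,6) = 1/858; Σ_t [0,0]: t=0:+1/17280 = 1/17280; (3j)²=35/858 [(1 5 6; 0 -1 1)], sign=-1
B: triangle coeff Δ(1,5,6) = 1/858; Σ_t [0,0]: t=0:+1/161280 = 1/161280; (3j)²=15/286 [(1 5 6; -1 -3 4)], sign=+1
I_A²/I_B² = (35/858)/(15/286) = 7/9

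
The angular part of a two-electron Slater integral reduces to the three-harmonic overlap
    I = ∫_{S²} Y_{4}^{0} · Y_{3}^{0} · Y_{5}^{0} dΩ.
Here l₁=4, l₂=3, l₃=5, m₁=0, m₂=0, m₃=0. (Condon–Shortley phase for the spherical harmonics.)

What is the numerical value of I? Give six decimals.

Checks pass: Σm=0; 12 even; l₃=5∈[1,7].
(2·4+1)(2·3+1)(2·5+1) = 693
Δ: 2! 6! 4! / 13! → 1/180180
sum: t=0:+1/576 t=1:−1/144 t=2:+1/576 = -1/288
3j²(4 3 5; 0 0 0) = Δ·Π!·Σ² = 20/1001  (sign +1)
(m-triple is (0,0,0) — same symbol as above.)
combine: 4πI² = 693·20/1001·20/1001 = 3600/13013
take √, sign +1: I = 0.14837393

0.148374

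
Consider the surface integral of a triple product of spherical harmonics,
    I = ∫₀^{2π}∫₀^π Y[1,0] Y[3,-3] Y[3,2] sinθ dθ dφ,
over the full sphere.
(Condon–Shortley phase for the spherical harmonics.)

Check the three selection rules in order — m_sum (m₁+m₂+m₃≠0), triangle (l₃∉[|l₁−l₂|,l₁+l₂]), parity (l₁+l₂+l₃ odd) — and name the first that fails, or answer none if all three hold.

m_sum

azimuthal sum: 0 − 3 + 2 = -1  ✗
2 ≤ 3 ≤ 4 (triangle on l)
L = 1 + 3 + 3 = 7 (odd)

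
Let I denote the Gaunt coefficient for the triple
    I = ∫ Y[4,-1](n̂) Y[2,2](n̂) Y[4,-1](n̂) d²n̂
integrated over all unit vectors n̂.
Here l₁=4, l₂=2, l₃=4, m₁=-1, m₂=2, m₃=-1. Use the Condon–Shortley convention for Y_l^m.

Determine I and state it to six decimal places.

m-sum 0 ✓  L=10 even ✓  2≤4≤6 ✓
Π(2lᵢ+1) = 9×5×9 = 405
triangle coeff Δ(4,2,4) = 1/13860
Σ_t [0,2]: t=0:+1/192 t=1:−1/36 t=2:+1/192 = -5/288
(3j)²=20/693 [(4 2 4; 0 0 0)], sign=-1
Σ_t [2,2]: t=2:+1/144 = 1/144
(3j)²=10/231 [(4 2 4; -1 2 -1)], sign=-1
⇒ 4πI² = 3000/5929
I = (+1)√(3000/5929/(4π)) = 0.20066192

0.200662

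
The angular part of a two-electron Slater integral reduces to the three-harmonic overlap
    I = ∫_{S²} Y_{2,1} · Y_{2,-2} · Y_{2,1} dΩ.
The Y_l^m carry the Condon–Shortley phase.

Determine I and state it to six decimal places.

0.220728

Rules hold: Σm=0, L=6 even, 0≤2≤4.
N = 5·5·5 = 125
Δ = 2!·2!·2!/7! = 1/630
Racah Σ t=0..2: t=0:+1/8 t=1:−1/1 t=2:+1/8 = -3/4
⇒ 3j(2 2 2; 0 0 0)² = 2/35, sgn -1
Racah Σ t=0..0: t=0:+1/4 = 1/4
⇒ 3j(2 2 2; 1 -2 1)² = 3/35, sgn -1
4πI² = N·(3j₀)²·(3jₘ)² = 30/49
I = +1·√(0.612245/4π) = 0.22072812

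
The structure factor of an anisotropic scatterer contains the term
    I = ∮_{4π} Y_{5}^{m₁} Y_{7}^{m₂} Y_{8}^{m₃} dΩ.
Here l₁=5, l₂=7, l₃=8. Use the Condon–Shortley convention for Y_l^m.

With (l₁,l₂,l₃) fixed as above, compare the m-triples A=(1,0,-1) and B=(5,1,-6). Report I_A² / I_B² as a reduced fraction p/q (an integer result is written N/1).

l's match ⇒ only the (l;m) 3-j factors differ between A and B.
A: triangle coeff Δ(5,7,8) = 1/814773960; Σ_t [0,4]: t=0:+1/34836480 t=1:−1/3732480 t=2:+1/2764800 t=3:−1/12441600 t=4:+1/522547200 = 23/522547200; (3j)²=529/277134 [(5 7 8; 1 0 -1)], sign=-1
B: triangle coeff Δ(5,7,8) = 1/814773960; Σ_t [0,0]: t=0:+1/1393459200 = 1/1393459200; (3j)²=15/1292 [(5 7 8; 5 1 -6)], sign=+1
I_A²/I_B² = (529/277134)/(15/1292) = 1058/6435

1058/6435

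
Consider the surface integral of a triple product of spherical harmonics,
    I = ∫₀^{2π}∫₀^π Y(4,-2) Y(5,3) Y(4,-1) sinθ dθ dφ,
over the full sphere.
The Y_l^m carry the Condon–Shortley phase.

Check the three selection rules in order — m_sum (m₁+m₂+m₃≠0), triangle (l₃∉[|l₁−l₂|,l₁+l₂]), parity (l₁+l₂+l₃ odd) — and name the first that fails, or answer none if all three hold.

parity

m₁+m₂+m₃ = -2 + 3 − 1 = 0  ✓
triangle: |4−5|=1 ≤ l₃=4 ≤ 4+5=9  ✓
parity: l₁+l₂+l₃ = 13 is odd  ✗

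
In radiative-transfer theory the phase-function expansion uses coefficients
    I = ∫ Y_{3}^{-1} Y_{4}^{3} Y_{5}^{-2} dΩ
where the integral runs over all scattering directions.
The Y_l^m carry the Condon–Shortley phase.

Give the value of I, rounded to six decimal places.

Checks pass: Σm=0; 12 even; l₃=5∈[1,7].
(2·3+1)(2·4+1)(2·5+1) = 693
Δ: 2! 4! 6! / 13! → 1/180180
sum: t=0:+1/576 t=1:−1/144 t=2:+1/576 = -1/288
3j²(3 4 5; 0 0 0) = Δ·Π!·Σ² = 20/1001  (sign +1)
sum: t=1:−1/4320 t=2:+1/960 = 7/8640
3j²(3 4 5; -1 3 -2) = Δ·Π!·Σ² = 343/12870  (sign -1)
combine: 4πI² = 693·20/1001·343/12870 = 686/1859
take √, sign -1: I = -0.17136315

-0.171363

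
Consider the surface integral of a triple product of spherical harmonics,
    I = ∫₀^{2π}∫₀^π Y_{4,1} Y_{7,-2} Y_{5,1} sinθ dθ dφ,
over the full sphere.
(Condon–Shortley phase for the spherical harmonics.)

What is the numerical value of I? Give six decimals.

Checks pass: Σm=0; 16 even; l₃=5∈[3,11].
(2·4+1)(2·7+1)(2·5+1) = 1485
Δ: 6! 2! 8! / 17! → 1/6126120
sum: t=2:+1/69120 t=3:−1/20736 t=4:+1/69120 = -1/51840
3j²(4 7 5; 0 0 0) = Δ·Π!·Σ² = 280/21879  (sign +1)
sum: t=1:−1/138240 t=2:+1/34560 t=3:−1/103680 = 1/82944
3j²(4 7 5; 1 -2 1) = Δ·Π!·Σ² = 125/9724  (sign +1)
combine: 4πI² = 1485·280/21879·125/9724 = 131250/537251
take √, sign +1: I = 0.13942996

0.139430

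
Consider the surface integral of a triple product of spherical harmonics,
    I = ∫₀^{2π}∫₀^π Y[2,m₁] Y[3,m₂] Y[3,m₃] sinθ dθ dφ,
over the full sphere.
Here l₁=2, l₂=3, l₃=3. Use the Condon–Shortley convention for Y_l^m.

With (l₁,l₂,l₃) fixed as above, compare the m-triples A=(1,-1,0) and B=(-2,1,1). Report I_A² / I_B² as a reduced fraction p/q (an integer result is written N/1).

Shared (l₁,l₂,l₃)=(2,3,3): N and (l;000)² cancel in I_A²/I_B².
A: Δ = 2!·2!·4!/9! = 1/3780; Racah Σ t=0..1: t=0:+1/8 t=1:−1/12 = 1/24; ⇒ 3j(2 3 3; 1 -1 0)² = 1/210, sgn -1
B: Δ = 2!·2!·4!/9! = 1/3780; Racah Σ t=2..2: t=2:+1/16 = 1/16; ⇒ 3j(2 3 3; -2 1 1)² = 2/35, sgn +1
I_A²/I_B² = (1/210)/(2/35) = 1/12

1/12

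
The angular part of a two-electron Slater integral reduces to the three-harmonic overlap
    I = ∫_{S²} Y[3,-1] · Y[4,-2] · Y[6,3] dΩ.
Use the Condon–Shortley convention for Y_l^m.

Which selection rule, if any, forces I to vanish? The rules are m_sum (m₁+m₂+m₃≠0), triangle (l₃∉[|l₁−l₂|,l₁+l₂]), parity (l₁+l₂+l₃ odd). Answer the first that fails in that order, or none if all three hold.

parity

azimuthal sum: -1 − 2 + 3 = 0  ✓
1 ≤ 6 ≤ 7 (triangle on l)  ✓
L = 3 + 4 + 6 = 13 (odd)  ✗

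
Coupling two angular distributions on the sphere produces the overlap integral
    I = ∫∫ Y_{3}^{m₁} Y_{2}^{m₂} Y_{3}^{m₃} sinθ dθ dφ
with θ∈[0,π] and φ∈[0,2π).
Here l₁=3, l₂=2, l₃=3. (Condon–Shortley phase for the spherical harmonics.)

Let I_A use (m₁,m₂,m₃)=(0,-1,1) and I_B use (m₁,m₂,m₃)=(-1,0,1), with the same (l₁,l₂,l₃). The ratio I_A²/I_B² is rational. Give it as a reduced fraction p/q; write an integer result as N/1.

2/9

Shared (l₁,l₂,l₃)=(3,2,3): N and (l;000)² cancel in I_A²/I_B².
A: Δ = 2!·4!·2!/9! = 1/3780; Racah Σ t=0..1: t=0:+1/12 t=1:−1/8 = -1/24; ⇒ 3j(3 2 3; 0 -1 1)² = 1/210, sgn -1
B: Δ = 2!·4!·2!/9! = 1/3780; Racah Σ t=0..2: t=0:+1/96 t=1:−1/6 t=2:+1/16 = -3/32; ⇒ 3j(3 2 3; -1 0 1)² = 3/140, sgn -1
I_A²/I_B² = (1/210)/(3/140) = 2/9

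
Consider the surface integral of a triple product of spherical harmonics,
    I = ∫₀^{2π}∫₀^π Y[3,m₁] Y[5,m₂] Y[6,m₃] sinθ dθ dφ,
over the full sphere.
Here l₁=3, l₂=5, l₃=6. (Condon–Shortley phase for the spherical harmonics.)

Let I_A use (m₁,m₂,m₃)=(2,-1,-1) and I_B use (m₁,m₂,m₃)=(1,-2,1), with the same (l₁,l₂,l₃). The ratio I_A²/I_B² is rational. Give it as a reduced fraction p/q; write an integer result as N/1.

Same 3,5,6: normalisation and zero-m 3j drop out of the ratio.
A: Δ: 2! 4! 8! / 15! → 1/675675; sum: t=0:+1/6912 t=1:−1/17280 = 1/11520; 3j²(3 5 6; 2 -1 -1) = Δ·Π!·Σ² = 2/143  (sign -1)
B: Δ: 2! 4! 8! / 15! → 1/675675; sum: t=0:+1/5760 t=1:−1/8640 t=2:+1/241920 = 1/16128; 3j²(3 5 6; 1 -2 1) = Δ·Π!·Σ² = 5/1001  (sign -1)
I_A²/I_B² = (2/143)/(5/1001) = 14/5

14/5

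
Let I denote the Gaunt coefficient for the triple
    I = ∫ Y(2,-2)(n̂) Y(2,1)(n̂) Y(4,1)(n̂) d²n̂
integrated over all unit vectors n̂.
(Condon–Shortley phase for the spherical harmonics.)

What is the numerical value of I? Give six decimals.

Checks pass: Σm=0; 8 even; l₃=4∈[0,4].
(2·2+1)(2·2+1)(2·4+1) = 225
Δ: 0! 4! 4! / 9! → 1/630
sum: t=0:+1/16 = 1/16
3j²(2 2 4; 0 0 0) = Δ·Π!·Σ² = 2/35  (sign +1)
sum: t=0:+1/144 = 1/144
3j²(2 2 4; -2 1 1) = Δ·Π!·Σ² = 1/126  (sign -1)
combine: 4πI² = 225·2/35·1/126 = 5/49
take √, sign -1: I = -0.09011188

-0.090112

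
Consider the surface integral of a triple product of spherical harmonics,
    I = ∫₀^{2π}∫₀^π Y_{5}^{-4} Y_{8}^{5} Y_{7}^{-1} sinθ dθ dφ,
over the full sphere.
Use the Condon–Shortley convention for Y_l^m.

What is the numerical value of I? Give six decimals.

Checks pass: Σm=0; 20 even; l₃=7∈[3,13].
(2·5+1)(2·8+1)(2·7+1) = 2805
Δ: 6! 4! 10! / 21! → 1/814773960
sum: t=1:−1/87091200 t=2:+1/4976640 t=3:−1/2073600 t=4:+1/4976640 t=5:−1/87091200 = -1/9676800
3j²(5 8 7; 0 0 0) = Δ·Π!·Σ² = 360/46189  (sign +1)
sum: t=5:−1/232243200 t=6:+1/130636800 = 1/298598400
3j²(5 8 7; -4 5 -1) = Δ·Π!·Σ² = 7/1292  (sign +1)
combine: 4πI² = 2805·360/46189·7/1292 = 9450/79781
take √, sign +1: I = 0.09708703

0.097087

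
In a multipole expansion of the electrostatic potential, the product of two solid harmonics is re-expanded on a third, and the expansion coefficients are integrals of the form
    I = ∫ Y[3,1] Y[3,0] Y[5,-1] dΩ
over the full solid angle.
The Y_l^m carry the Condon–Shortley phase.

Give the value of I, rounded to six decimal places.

Σlᵢ=11 odd — θ-integrand is odd under cosθ→−cosθ; I=0

0.000000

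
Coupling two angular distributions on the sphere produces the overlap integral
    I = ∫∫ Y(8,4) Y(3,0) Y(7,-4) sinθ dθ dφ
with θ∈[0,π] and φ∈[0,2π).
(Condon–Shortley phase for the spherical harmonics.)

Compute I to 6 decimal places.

Rules hold: Σm=0, L=18 even, 5≤7≤11.
N = 17·7·15 = 1785
Δ = 4!·12!·2!/19! = 1/5290740
Racah Σ t=1..3: t=1:−1/7257600 t=2:+1/2073600 t=3:−1/7257600 = 1/4838400
⇒ 3j(8 3 7; 0 0 0)² = 252/20995, sgn -1
Racah Σ t=1..3: t=1:−1/26127360 t=2:+1/29030400 t=3:−1/479001600 = -17/2874009600
⇒ 3j(8 3 7; 4 0 -4)² = 17/25935, sgn +1
4πI² = N·(3j₀)²·(3jₘ)² = 4284/305045
I = -1·√(0.0140438/4π) = -0.03343011

-0.033430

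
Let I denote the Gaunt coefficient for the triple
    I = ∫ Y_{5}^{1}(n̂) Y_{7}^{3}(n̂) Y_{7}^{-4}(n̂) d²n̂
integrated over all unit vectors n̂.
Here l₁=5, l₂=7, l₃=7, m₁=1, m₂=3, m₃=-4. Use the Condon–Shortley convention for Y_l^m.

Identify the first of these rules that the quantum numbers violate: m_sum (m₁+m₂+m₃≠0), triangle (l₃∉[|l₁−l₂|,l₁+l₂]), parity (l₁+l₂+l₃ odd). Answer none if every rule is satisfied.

parity

Σmᵢ = 0  ✓
l₃∈[|l₁−l₂|,l₁+l₂]=[2,12], have l₃=7  ✓
Σlᵢ = 19 ⇒ odd  ✗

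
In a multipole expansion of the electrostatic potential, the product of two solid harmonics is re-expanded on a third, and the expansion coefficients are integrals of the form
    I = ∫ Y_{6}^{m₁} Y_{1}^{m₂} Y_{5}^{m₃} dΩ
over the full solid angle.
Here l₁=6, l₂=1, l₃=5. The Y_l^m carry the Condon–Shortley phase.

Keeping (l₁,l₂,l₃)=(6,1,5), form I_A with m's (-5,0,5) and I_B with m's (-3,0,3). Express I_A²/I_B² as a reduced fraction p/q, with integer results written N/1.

Same 6,1,5: normalisation and zero-m 3j drop out of the ratio.
A: Δ: 2! 10! 0! / 13! → 1/858; sum: t=1:−1/3628800 = -1/3628800; 3j²(6 1 5; -5 0 5) = Δ·Π!·Σ² = 1/78  (sign -1)
B: Δ: 2! 10! 0! / 13! → 1/858; sum: t=1:−1/80640 = -1/80640; 3j²(6 1 5; -3 0 3) = Δ·Π!·Σ² = 9/286  (sign -1)
I_A²/I_B² = (1/78)/(9/286) = 11/27

11/27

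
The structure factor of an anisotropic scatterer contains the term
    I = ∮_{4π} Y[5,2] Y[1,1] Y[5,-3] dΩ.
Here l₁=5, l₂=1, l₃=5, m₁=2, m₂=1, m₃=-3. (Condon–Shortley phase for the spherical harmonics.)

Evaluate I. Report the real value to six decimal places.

0.000000

Σlᵢ=11 odd — θ-integrand is odd under cosθ→−cosθ; I=0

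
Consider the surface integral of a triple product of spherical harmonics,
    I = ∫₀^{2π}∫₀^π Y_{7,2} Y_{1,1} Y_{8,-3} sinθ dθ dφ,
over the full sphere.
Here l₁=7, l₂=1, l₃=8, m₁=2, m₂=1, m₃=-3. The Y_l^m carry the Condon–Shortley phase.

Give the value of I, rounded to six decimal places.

-0.226917

m-sum 0 ✓  L=16 even ✓  6≤8≤8 ✓
Π(2lᵢ+1) = 15×3×17 = 765
triangle coeff Δ(7,1,8) = 1/2040
Σ_t [0,0]: t=0:+1/25401600 = 1/25401600
(3j)²=8/255 [(7 1 8; 0 0 0)], sign=+1
Σ_t [0,0]: t=0:+1/87091200 = 1/87091200
(3j)²=11/408 [(7 1 8; 2 1 -3)], sign=-1
⇒ 4πI² = 11/17
I = (-1)√(11/17/(4π)) = -0.22691696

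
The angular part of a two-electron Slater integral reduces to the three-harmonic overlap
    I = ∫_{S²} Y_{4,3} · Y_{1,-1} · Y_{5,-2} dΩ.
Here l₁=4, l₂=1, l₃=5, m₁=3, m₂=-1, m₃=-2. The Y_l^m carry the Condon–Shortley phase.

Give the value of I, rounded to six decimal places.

0.085055

m-sum 0 ✓  L=10 even ✓  3≤5≤5 ✓
Π(2lᵢ+1) = 9×3×11 = 297
triangle coeff Δ(4,1,5) = 1/495
Σ_t [0,0]: t=0:+1/576 = 1/576
(3j)²=5/99 [(4 1 5; 0 0 0)], sign=-1
Σ_t [0,0]: t=0:+1/10080 = 1/10080
(3j)²=1/165 [(4 1 5; 3 -1 -2)], sign=-1
⇒ 4πI² = 1/11
I = (+1)√(1/11/(4π)) = 0.08505478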